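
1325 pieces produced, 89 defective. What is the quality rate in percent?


Formula: Quality Rate = Good Pieces / Total Pieces * 100
Good pieces = 1325 - 89 = 1236
QR = 1236 / 1325 * 100 = 93.3%

93.3%


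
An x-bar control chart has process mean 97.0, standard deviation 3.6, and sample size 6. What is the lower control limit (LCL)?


LCL = 97.0 - 3 * 3.6 / sqrt(6)

92.59


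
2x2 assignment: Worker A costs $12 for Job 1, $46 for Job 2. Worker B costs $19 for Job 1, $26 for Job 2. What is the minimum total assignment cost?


Option 1: A->1 + B->2 = $12 + $26 = $38
Option 2: A->2 + B->1 = $46 + $19 = $65
Min cost = min($38, $65) = $38

$38


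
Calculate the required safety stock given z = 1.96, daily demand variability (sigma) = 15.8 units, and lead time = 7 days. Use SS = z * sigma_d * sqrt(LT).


Formula: SS = z * sigma_d * sqrt(LT)
sqrt(LT) = sqrt(7) = 2.6458
SS = 1.96 * 15.8 * 2.6458
SS = 81.9 units

81.9 units


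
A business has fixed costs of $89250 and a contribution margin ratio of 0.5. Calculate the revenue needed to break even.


Formula: BER = Fixed Costs / Contribution Margin Ratio
BER = $89250 / 0.5
BER = $178500.00 (to the nearest cent)

$178500.00


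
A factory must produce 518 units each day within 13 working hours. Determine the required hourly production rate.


Formula: Production Rate = Daily Demand / Available Hours
Rate = 518 units/day / 13 hours/day
Rate = 39.8 units/hour

39.8 units/hour


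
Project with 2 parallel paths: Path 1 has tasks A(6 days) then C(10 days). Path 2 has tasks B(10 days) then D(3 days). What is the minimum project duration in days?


Path 1 = 6 + 10 = 16 days
Path 2 = 10 + 3 = 13 days
Duration = max(16, 13) = 16 days

16 days


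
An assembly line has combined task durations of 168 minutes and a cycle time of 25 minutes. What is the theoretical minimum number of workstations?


Formula: N_min = ceil(Sum of Task Times / Cycle Time)
N_min = ceil(168 min / 25 min) = ceil(6.72)
N_min = 7 stations

7


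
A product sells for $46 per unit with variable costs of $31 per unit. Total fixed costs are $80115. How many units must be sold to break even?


Formula: BEQ = Fixed Costs / (Price - Variable Cost)
Contribution margin = $46 - $31 = $15/unit
BEQ = ceil($80115 / $15/unit) = ceil(5341.0) = 5341 units

5341 units


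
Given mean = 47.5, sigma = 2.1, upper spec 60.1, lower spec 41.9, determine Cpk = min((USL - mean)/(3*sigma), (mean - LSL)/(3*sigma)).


Cpu = (60.1 - 47.5) / (3 * 2.1) = 2.0
Cpl = (47.5 - 41.9) / (3 * 2.1) = 0.89
Cpk = min(2.0, 0.89) = 0.89

0.89


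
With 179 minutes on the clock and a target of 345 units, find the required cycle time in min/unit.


Formula: CT = Available Time / Number of Units
CT = 179 min / 345 units
CT = 0.52 min/unit

0.52 min/unit


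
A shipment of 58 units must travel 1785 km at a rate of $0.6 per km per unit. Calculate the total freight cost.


TC = dist * cost * units = 1785 * 0.6 * 58 = $62118.00

$62118.00


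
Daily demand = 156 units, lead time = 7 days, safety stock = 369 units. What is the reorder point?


Formula: ROP = (Daily Demand * Lead Time) + Safety Stock
Demand during lead time = 156 * 7 = 1092 units
ROP = 1092 + 369 = 1461 units

1461 units


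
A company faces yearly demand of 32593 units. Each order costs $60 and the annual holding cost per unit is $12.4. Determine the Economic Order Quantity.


Formula: EOQ = sqrt(2 * D * S / H)
Numerator: 2 * 32593 * 60 = 3911160
2DS/H = 3911160 / 12.4 = 315416.1
EOQ = sqrt(315416.1) = 561.6 units

561.6 units


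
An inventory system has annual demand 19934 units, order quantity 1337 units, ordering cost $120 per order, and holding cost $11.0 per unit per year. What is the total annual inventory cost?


TC = 19934/1337 * 120 + 1337/2 * 11.0

$9142.64


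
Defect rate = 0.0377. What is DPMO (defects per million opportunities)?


DPMO = defect_rate * 1000000 = 0.0377 * 1000000

37700


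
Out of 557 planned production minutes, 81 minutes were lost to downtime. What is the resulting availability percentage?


Formula: Availability = (Planned Time - Downtime) / Planned Time * 100
Uptime = 557 - 81 = 476 min
Availability = 476 / 557 * 100 = 85.5%

85.5%


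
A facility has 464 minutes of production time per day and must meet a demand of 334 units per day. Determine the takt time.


Formula: Takt Time = Available Production Time / Customer Demand
Takt = 464 min/day / 334 units/day
Takt = 1.39 min/unit

1.39 min/unit


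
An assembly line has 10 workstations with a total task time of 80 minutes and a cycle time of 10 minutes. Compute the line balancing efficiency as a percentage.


Formula: Efficiency = Sum of Task Times / (N_stations * CT) * 100
Total station capacity = 10 stations * 10 min = 100 min
Efficiency = 80 / 100 * 100 = 80.0%

80.0%


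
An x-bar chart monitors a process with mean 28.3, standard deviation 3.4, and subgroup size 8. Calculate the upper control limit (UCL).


UCL = 28.3 + 3 * 3.4 / sqrt(8)

31.91


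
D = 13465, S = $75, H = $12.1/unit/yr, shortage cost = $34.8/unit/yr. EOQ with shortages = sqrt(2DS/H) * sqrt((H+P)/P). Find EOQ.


Formula: EOQ* = sqrt(2DS/H) * sqrt((H+P)/P)
Base EOQ = sqrt(2*13465*75/12.1) = 408.56 units
Correction = sqrt((12.1+34.8)/34.8) = 1.16091
EOQ* = 408.56 * 1.16091 = 474.3 units

474.3 units


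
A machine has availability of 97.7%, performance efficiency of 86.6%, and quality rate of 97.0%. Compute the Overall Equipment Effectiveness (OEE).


Formula: OEE = Availability * Performance * Quality / 10000
A * P = 97.7% * 86.6% / 100 = 84.61%
OEE = 84.61% * 97.0% / 100 = 82.1%

82.1%


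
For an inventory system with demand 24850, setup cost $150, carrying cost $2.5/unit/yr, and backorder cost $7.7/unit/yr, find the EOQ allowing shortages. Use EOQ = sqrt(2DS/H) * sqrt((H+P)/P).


Formula: EOQ* = sqrt(2DS/H) * sqrt((H+P)/P)
Base EOQ = sqrt(2*24850*150/2.5) = 1726.85 units
Correction = sqrt((2.5+7.7)/7.7) = 1.15095
EOQ* = 1726.85 * 1.15095 = 1987.5 units

1987.5 units


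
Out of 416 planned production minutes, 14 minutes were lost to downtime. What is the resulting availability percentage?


Formula: Availability = (Planned Time - Downtime) / Planned Time * 100
Uptime = 416 - 14 = 402 min
Availability = 402 / 416 * 100 = 96.6%

96.6%


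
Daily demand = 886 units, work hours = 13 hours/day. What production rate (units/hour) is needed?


Formula: Production Rate = Daily Demand / Available Hours
Rate = 886 units/day / 13 hours/day
Rate = 68.2 units/hour

68.2 units/hour


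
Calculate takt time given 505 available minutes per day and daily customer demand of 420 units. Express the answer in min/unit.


Formula: Takt Time = Available Production Time / Customer Demand
Takt = 505 min/day / 420 units/day
Takt = 1.2 min/unit

1.2 min/unit


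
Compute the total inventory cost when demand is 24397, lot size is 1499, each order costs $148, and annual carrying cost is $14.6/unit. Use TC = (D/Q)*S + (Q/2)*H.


TC = 24397/1499 * 148 + 1499/2 * 14.6

$13351.48


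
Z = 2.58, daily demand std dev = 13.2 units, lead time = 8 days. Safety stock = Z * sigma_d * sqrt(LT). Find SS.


Formula: SS = z * sigma_d * sqrt(LT)
sqrt(LT) = sqrt(8) = 2.8284
SS = 2.58 * 13.2 * 2.8284
SS = 96.3 units

96.3 units


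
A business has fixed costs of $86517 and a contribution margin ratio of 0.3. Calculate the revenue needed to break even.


Formula: BER = Fixed Costs / Contribution Margin Ratio
BER = $86517 / 0.3
BER = $288390.00 (to the nearest cent)

$288390.00


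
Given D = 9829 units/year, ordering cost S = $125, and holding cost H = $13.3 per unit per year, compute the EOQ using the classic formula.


Formula: EOQ = sqrt(2 * D * S / H)
Numerator: 2 * 9829 * 125 = 2457250
2DS/H = 2457250 / 13.3 = 184755.6
EOQ = sqrt(184755.6) = 429.8 units

429.8 units


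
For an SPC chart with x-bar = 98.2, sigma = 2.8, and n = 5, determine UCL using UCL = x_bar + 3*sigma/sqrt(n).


UCL = 98.2 + 3 * 2.8 / sqrt(5)

101.96


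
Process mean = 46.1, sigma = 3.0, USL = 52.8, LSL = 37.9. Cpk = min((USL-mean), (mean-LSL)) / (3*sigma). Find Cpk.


Cpu = (52.8 - 46.1) / (3 * 3.0) = 0.74
Cpl = (46.1 - 37.9) / (3 * 3.0) = 0.91
Cpk = min(0.74, 0.91) = 0.74

0.74


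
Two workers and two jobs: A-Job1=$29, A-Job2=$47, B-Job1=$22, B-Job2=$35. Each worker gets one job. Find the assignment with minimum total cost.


Option 1: A->1 + B->2 = $29 + $35 = $64
Option 2: A->2 + B->1 = $47 + $22 = $69
Min cost = min($64, $69) = $64

$64


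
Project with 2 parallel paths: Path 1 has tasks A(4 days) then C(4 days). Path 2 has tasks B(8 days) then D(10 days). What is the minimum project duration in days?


Path 1 = 4 + 4 = 8 days
Path 2 = 8 + 10 = 18 days
Duration = max(8, 18) = 18 days

18 days


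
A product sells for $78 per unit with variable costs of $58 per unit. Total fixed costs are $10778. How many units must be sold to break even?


Formula: BEQ = Fixed Costs / (Price - Variable Cost)
Contribution margin = $78 - $58 = $20/unit
BEQ = ceil($10778 / $20/unit) = ceil(538.9) = 539 units

539 units


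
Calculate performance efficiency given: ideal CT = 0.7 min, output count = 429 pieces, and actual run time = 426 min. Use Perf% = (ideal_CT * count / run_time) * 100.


Formula: Performance = (Ideal CT * Total Count) / Run Time * 100
Ideal output time = 0.7 * 429 = 300.3 min
Performance = 300.3 / 426 * 100 = 70.5%

70.5%


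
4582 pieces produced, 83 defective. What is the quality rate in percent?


Formula: Quality Rate = Good Pieces / Total Pieces * 100
Good pieces = 4582 - 83 = 4499
QR = 4499 / 4582 * 100 = 98.2%

98.2%


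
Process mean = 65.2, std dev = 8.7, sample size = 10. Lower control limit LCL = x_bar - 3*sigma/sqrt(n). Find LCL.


LCL = 65.2 - 3 * 8.7 / sqrt(10)

56.95


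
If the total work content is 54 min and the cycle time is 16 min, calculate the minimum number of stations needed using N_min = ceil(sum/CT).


Formula: N_min = ceil(Sum of Task Times / Cycle Time)
N_min = ceil(54 min / 16 min) = ceil(3.375)
N_min = 4 stations

4


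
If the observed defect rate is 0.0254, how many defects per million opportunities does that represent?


DPMO = defect_rate * 1000000 = 0.0254 * 1000000

25400


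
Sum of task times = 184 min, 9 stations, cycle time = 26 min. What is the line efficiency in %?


Formula: Efficiency = Sum of Task Times / (N_stations * CT) * 100
Total station capacity = 9 stations * 26 min = 234 min
Efficiency = 184 / 234 * 100 = 78.6%

78.6%


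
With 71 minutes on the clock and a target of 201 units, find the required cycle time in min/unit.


Formula: CT = Available Time / Number of Units
CT = 71 min / 201 units
CT = 0.35 min/unit

0.35 min/unit


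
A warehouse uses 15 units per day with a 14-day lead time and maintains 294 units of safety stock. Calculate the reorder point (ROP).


Formula: ROP = (Daily Demand * Lead Time) + Safety Stock
Demand during lead time = 15 * 14 = 210 units
ROP = 210 + 294 = 504 units

504 units


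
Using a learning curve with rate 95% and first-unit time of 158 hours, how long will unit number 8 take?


Formula: T_n = T_1 * (learning_rate)^(log2(n)) where learning_rate = rate/100
Doublings = log2(8) = 3
T_n = 158 * 0.95^3
T_n = 158 * 0.8574 = 135.5 hours

135.5 hours


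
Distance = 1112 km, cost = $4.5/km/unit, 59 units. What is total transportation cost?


TC = dist * cost * units = 1112 * 4.5 * 59 = $295236.00

$295236.00


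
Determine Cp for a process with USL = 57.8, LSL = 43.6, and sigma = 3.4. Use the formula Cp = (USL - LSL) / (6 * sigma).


Cp = (57.8 - 43.6) / (6 * 3.4)

0.7


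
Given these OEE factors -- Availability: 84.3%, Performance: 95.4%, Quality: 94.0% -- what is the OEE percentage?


Formula: OEE = Availability * Performance * Quality / 10000
A * P = 84.3% * 95.4% / 100 = 80.42%
OEE = 80.42% * 94.0% / 100 = 75.6%

75.6%


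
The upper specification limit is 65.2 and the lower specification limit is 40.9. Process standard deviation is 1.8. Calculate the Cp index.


Cp = (65.2 - 40.9) / (6 * 1.8)

2.25


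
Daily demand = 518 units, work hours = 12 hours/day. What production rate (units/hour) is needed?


Formula: Production Rate = Daily Demand / Available Hours
Rate = 518 units/day / 12 hours/day
Rate = 43.2 units/hour

43.2 units/hour


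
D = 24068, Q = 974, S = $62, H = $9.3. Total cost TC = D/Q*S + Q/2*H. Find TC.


TC = 24068/974 * 62 + 974/2 * 9.3

$6061.15


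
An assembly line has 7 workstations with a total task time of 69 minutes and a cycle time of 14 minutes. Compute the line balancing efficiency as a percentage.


Formula: Efficiency = Sum of Task Times / (N_stations * CT) * 100
Total station capacity = 7 stations * 14 min = 98 min
Efficiency = 69 / 98 * 100 = 70.4%

70.4%


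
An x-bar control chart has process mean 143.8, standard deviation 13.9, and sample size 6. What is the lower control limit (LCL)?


LCL = 143.8 - 3 * 13.9 / sqrt(6)

126.78


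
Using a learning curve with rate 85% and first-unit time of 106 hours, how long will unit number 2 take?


Formula: T_n = T_1 * (learning_rate)^(log2(n)) where learning_rate = rate/100
Doublings = log2(2) = 1
T_n = 106 * 0.85^1
T_n = 106 * 0.85 = 90.1 hours

90.1 hours


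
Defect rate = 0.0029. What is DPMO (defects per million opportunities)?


DPMO = defect_rate * 1000000 = 0.0029 * 1000000

2900


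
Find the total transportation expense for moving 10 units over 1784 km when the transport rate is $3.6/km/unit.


TC = dist * cost * units = 1784 * 3.6 * 10 = $64224.00

$64224.00


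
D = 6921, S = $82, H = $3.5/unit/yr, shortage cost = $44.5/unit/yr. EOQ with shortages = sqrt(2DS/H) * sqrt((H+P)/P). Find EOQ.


Formula: EOQ* = sqrt(2DS/H) * sqrt((H+P)/P)
Base EOQ = sqrt(2*6921*82/3.5) = 569.47 units
Correction = sqrt((3.5+44.5)/44.5) = 1.03858
EOQ* = 569.47 * 1.03858 = 591.4 units

591.4 units


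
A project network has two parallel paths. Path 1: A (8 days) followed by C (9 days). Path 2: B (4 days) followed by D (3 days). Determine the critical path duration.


Path 1 = 8 + 9 = 17 days
Path 2 = 4 + 3 = 7 days
Duration = max(17, 7) = 17 days

17 days


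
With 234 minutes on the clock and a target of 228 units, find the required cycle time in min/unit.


Formula: CT = Available Time / Number of Units
CT = 234 min / 228 units
CT = 1.03 min/unit

1.03 min/unit


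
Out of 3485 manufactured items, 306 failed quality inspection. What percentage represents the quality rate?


Formula: Quality Rate = Good Pieces / Total Pieces * 100
Good pieces = 3485 - 306 = 3179
QR = 3179 / 3485 * 100 = 91.2%

91.2%


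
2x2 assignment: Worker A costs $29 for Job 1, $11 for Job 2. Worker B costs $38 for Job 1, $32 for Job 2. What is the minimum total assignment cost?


Option 1: A->1 + B->2 = $29 + $32 = $61
Option 2: A->2 + B->1 = $11 + $38 = $49
Min cost = min($61, $49) = $49

$49


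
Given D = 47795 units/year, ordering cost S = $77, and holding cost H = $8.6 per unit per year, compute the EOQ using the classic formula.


Formula: EOQ = sqrt(2 * D * S / H)
Numerator: 2 * 47795 * 77 = 7360430
2DS/H = 7360430 / 8.6 = 855864.0
EOQ = sqrt(855864.0) = 925.1 units

925.1 units


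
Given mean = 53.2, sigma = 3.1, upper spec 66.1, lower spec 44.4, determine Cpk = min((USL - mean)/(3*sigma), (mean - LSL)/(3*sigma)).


Cpu = (66.1 - 53.2) / (3 * 3.1) = 1.39
Cpl = (53.2 - 44.4) / (3 * 3.1) = 0.95
Cpk = min(1.39, 0.95) = 0.95

0.95


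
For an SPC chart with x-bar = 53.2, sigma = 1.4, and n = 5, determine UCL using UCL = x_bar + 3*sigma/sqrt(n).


UCL = 53.2 + 3 * 1.4 / sqrt(5)

55.08


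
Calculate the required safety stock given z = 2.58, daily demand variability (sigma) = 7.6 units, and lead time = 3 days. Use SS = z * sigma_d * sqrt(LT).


Formula: SS = z * sigma_d * sqrt(LT)
sqrt(LT) = sqrt(3) = 1.7321
SS = 2.58 * 7.6 * 1.7321
SS = 34.0 units

34.0 units


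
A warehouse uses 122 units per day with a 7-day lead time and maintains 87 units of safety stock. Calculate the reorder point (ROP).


Formula: ROP = (Daily Demand * Lead Time) + Safety Stock
Demand during lead time = 122 * 7 = 854 units
ROP = 854 + 87 = 941 units

941 units


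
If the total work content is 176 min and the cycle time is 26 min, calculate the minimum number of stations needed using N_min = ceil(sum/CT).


Formula: N_min = ceil(Sum of Task Times / Cycle Time)
N_min = ceil(176 min / 26 min) = ceil(6.7692)
N_min = 7 stations

7


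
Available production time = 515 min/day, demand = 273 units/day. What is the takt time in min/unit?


Formula: Takt Time = Available Production Time / Customer Demand
Takt = 515 min/day / 273 units/day
Takt = 1.89 min/unit

1.89 min/unit


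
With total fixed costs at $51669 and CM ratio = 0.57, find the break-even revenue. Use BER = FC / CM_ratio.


Formula: BER = Fixed Costs / Contribution Margin Ratio
BER = $51669 / 0.57
BER = $90647.37 (to the nearest cent)

$90647.37


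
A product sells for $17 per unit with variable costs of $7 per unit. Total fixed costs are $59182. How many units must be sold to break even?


Formula: BEQ = Fixed Costs / (Price - Variable Cost)
Contribution margin = $17 - $7 = $10/unit
BEQ = ceil($59182 / $10/unit) = ceil(5918.2) = 5919 units

5919 units


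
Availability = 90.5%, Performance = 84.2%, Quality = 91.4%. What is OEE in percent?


Formula: OEE = Availability * Performance * Quality / 10000
A * P = 90.5% * 84.2% / 100 = 76.2%
OEE = 76.2% * 91.4% / 100 = 69.6%

69.6%


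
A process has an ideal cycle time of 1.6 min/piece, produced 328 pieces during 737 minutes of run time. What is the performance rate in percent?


Formula: Performance = (Ideal CT * Total Count) / Run Time * 100
Ideal output time = 1.6 * 328 = 524.8 min
Performance = 524.8 / 737 * 100 = 71.2%

71.2%


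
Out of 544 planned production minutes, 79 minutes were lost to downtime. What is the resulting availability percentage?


Formula: Availability = (Planned Time - Downtime) / Planned Time * 100
Uptime = 544 - 79 = 465 min
Availability = 465 / 544 * 100 = 85.5%

85.5%


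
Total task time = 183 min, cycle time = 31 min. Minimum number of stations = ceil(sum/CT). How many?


Formula: N_min = ceil(Sum of Task Times / Cycle Time)
N_min = ceil(183 min / 31 min) = ceil(5.9032)
N_min = 6 stations

6


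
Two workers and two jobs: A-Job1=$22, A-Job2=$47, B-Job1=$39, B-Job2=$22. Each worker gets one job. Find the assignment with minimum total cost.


Option 1: A->1 + B->2 = $22 + $22 = $44
Option 2: A->2 + B->1 = $47 + $39 = $86
Min cost = min($44, $86) = $44

$44


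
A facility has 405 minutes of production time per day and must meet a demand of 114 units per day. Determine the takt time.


Formula: Takt Time = Available Production Time / Customer Demand
Takt = 405 min/day / 114 units/day
Takt = 3.55 min/unit

3.55 min/unit


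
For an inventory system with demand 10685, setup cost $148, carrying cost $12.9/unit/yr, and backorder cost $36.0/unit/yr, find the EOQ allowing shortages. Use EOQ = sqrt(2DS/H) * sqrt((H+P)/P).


Formula: EOQ* = sqrt(2DS/H) * sqrt((H+P)/P)
Base EOQ = sqrt(2*10685*148/12.9) = 495.15 units
Correction = sqrt((12.9+36.0)/36.0) = 1.16548
EOQ* = 495.15 * 1.16548 = 577.1 units

577.1 units


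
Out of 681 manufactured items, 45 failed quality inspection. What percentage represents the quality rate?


Formula: Quality Rate = Good Pieces / Total Pieces * 100
Good pieces = 681 - 45 = 636
QR = 636 / 681 * 100 = 93.4%

93.4%


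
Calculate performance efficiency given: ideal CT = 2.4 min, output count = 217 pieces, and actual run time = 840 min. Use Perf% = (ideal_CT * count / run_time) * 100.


Formula: Performance = (Ideal CT * Total Count) / Run Time * 100
Ideal output time = 2.4 * 217 = 520.8 min
Performance = 520.8 / 840 * 100 = 62.0%

62.0%


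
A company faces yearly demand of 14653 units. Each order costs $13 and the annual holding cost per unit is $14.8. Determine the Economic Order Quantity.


Formula: EOQ = sqrt(2 * D * S / H)
Numerator: 2 * 14653 * 13 = 380978
2DS/H = 380978 / 14.8 = 25741.8
EOQ = sqrt(25741.8) = 160.4 units

160.4 units


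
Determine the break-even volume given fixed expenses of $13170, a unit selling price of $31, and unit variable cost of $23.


Formula: BEQ = Fixed Costs / (Price - Variable Cost)
Contribution margin = $31 - $23 = $8/unit
BEQ = ceil($13170 / $8/unit) = ceil(1646.25) = 1647 units

1647 units


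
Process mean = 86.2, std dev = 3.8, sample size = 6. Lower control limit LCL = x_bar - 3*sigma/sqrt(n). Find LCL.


LCL = 86.2 - 3 * 3.8 / sqrt(6)

81.55


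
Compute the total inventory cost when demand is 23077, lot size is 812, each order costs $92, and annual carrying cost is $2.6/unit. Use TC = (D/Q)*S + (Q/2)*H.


TC = 23077/812 * 92 + 812/2 * 2.6

$3670.24


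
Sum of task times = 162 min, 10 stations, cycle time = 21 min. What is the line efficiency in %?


Formula: Efficiency = Sum of Task Times / (N_stations * CT) * 100
Total station capacity = 10 stations * 21 min = 210 min
Efficiency = 162 / 210 * 100 = 77.1%

77.1%


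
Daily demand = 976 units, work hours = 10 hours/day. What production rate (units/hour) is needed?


Formula: Production Rate = Daily Demand / Available Hours
Rate = 976 units/day / 10 hours/day
Rate = 97.6 units/hour

97.6 units/hour


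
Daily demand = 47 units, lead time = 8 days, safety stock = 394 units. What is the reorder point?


Formula: ROP = (Daily Demand * Lead Time) + Safety Stock
Demand during lead time = 47 * 8 = 376 units
ROP = 376 + 394 = 770 units

770 units


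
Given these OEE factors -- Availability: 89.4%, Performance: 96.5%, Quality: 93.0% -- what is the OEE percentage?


Formula: OEE = Availability * Performance * Quality / 10000
A * P = 89.4% * 96.5% / 100 = 86.27%
OEE = 86.27% * 93.0% / 100 = 80.2%

80.2%


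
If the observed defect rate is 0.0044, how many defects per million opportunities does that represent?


DPMO = defect_rate * 1000000 = 0.0044 * 1000000

4400


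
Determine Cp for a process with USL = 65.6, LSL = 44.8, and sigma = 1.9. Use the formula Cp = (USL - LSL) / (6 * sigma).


Cp = (65.6 - 44.8) / (6 * 1.9)

1.82


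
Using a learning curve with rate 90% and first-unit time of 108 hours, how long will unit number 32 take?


Formula: T_n = T_1 * (learning_rate)^(log2(n)) where learning_rate = rate/100
Doublings = log2(32) = 5
T_n = 108 * 0.9^5
T_n = 108 * 0.5905 = 63.8 hours

63.8 hours


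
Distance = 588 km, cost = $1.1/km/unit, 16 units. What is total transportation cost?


TC = dist * cost * units = 588 * 1.1 * 16 = $10348.80

$10348.80


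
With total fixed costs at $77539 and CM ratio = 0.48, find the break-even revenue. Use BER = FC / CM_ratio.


Formula: BER = Fixed Costs / Contribution Margin Ratio
BER = $77539 / 0.48
BER = $161539.58 (to the nearest cent)

$161539.58


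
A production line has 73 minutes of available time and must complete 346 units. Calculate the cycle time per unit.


Formula: CT = Available Time / Number of Units
CT = 73 min / 346 units
CT = 0.21 min/unit

0.21 min/unit


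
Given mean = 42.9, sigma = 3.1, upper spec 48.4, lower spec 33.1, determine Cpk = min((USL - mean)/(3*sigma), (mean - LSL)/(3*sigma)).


Cpu = (48.4 - 42.9) / (3 * 3.1) = 0.59
Cpl = (42.9 - 33.1) / (3 * 3.1) = 1.05
Cpk = min(0.59, 1.05) = 0.59

0.59


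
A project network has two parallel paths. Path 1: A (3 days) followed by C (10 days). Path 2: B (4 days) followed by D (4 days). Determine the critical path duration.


Path 1 = 3 + 10 = 13 days
Path 2 = 4 + 4 = 8 days
Duration = max(13, 8) = 13 days

13 days


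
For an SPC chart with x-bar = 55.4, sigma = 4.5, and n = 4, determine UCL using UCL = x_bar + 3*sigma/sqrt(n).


UCL = 55.4 + 3 * 4.5 / sqrt(4)

62.15


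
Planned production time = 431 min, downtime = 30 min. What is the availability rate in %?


Formula: Availability = (Planned Time - Downtime) / Planned Time * 100
Uptime = 431 - 30 = 401 min
Availability = 401 / 431 * 100 = 93.0%

93.0%


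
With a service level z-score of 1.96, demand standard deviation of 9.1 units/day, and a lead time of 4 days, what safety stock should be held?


Formula: SS = z * sigma_d * sqrt(LT)
sqrt(LT) = sqrt(4) = 2.0
SS = 1.96 * 9.1 * 2.0
SS = 35.7 units

35.7 units


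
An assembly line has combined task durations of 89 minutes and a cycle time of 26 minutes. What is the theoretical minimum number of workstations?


Formula: N_min = ceil(Sum of Task Times / Cycle Time)
N_min = ceil(89 min / 26 min) = ceil(3.4231)
N_min = 4 stations

4


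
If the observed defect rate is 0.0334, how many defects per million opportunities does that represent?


DPMO = defect_rate * 1000000 = 0.0334 * 1000000

33400


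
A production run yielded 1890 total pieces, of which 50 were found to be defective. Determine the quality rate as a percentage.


Formula: Quality Rate = Good Pieces / Total Pieces * 100
Good pieces = 1890 - 50 = 1840
QR = 1840 / 1890 * 100 = 97.4%

97.4%


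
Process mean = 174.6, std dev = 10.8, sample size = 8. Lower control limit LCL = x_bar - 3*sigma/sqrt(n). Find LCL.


LCL = 174.6 - 3 * 10.8 / sqrt(8)

163.14


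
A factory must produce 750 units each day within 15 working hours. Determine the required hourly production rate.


Formula: Production Rate = Daily Demand / Available Hours
Rate = 750 units/day / 15 hours/day
Rate = 50.0 units/hour

50.0 units/hour


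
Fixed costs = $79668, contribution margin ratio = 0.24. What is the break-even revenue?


Formula: BER = Fixed Costs / Contribution Margin Ratio
BER = $79668 / 0.24
BER = $331950.00 (to the nearest cent)

$331950.00


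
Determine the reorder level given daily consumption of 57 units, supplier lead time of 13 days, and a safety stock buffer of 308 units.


Formula: ROP = (Daily Demand * Lead Time) + Safety Stock
Demand during lead time = 57 * 13 = 741 units
ROP = 741 + 308 = 1049 units

1049 units


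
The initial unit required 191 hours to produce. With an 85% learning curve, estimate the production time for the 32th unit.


Formula: T_n = T_1 * (learning_rate)^(log2(n)) where learning_rate = rate/100
Doublings = log2(32) = 5
T_n = 191 * 0.85^5
T_n = 191 * 0.4437 = 84.7 hours

84.7 hours


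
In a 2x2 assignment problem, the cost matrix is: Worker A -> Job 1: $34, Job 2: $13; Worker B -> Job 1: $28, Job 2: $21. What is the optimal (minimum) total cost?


Option 1: A->1 + B->2 = $34 + $21 = $55
Option 2: A->2 + B->1 = $13 + $28 = $41
Min cost = min($55, $41) = $41

$41


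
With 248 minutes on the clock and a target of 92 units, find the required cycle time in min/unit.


Formula: CT = Available Time / Number of Units
CT = 248 min / 92 units
CT = 2.7 min/unit

2.7 min/unit


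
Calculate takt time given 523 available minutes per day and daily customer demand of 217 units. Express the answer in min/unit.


Formula: Takt Time = Available Production Time / Customer Demand
Takt = 523 min/day / 217 units/day
Takt = 2.41 min/unit

2.41 min/unit


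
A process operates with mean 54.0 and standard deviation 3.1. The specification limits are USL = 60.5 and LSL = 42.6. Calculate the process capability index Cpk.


Cpu = (60.5 - 54.0) / (3 * 3.1) = 0.7
Cpl = (54.0 - 42.6) / (3 * 3.1) = 1.23
Cpk = min(0.7, 1.23) = 0.7

0.7


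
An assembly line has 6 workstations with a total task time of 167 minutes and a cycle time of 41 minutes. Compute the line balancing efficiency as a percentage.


Formula: Efficiency = Sum of Task Times / (N_stations * CT) * 100
Total station capacity = 6 stations * 41 min = 246 min
Efficiency = 167 / 246 * 100 = 67.9%

67.9%


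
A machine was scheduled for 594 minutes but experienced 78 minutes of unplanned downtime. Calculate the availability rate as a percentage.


Formula: Availability = (Planned Time - Downtime) / Planned Time * 100
Uptime = 594 - 78 = 516 min
Availability = 516 / 594 * 100 = 86.9%

86.9%


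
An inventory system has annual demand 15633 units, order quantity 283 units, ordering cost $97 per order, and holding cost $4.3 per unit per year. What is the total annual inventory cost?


TC = 15633/283 * 97 + 283/2 * 4.3

$5966.76


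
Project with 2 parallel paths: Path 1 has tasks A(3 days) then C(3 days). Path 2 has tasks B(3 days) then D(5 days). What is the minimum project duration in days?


Path 1 = 3 + 3 = 6 days
Path 2 = 3 + 5 = 8 days
Duration = max(6, 8) = 8 days

8 days


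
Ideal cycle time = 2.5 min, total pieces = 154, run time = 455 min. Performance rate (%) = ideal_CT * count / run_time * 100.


Formula: Performance = (Ideal CT * Total Count) / Run Time * 100
Ideal output time = 2.5 * 154 = 385.0 min
Performance = 385.0 / 455 * 100 = 84.6%

84.6%


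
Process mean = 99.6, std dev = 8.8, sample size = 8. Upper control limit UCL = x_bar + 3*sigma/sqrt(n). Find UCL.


UCL = 99.6 + 3 * 8.8 / sqrt(8)

108.93


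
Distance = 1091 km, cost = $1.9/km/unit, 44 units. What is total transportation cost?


TC = dist * cost * units = 1091 * 1.9 * 44 = $91207.60

$91207.60


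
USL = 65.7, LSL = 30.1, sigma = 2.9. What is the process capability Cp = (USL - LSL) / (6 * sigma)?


Cp = (65.7 - 30.1) / (6 * 2.9)

2.05


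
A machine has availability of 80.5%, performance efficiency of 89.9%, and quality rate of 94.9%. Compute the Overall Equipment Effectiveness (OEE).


Formula: OEE = Availability * Performance * Quality / 10000
A * P = 80.5% * 89.9% / 100 = 72.37%
OEE = 72.37% * 94.9% / 100 = 68.7%

68.7%


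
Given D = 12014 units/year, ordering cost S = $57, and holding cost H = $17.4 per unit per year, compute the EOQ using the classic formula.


Formula: EOQ = sqrt(2 * D * S / H)
Numerator: 2 * 12014 * 57 = 1369596
2DS/H = 1369596 / 17.4 = 78712.4
EOQ = sqrt(78712.4) = 280.6 units

280.6 units


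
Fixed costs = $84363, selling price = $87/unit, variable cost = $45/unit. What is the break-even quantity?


Formula: BEQ = Fixed Costs / (Price - Variable Cost)
Contribution margin = $87 - $45 = $42/unit
BEQ = ceil($84363 / $42/unit) = ceil(2008.64) = 2009 units

2009 units


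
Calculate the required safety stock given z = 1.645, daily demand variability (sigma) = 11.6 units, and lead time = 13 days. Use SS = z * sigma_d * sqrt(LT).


Formula: SS = z * sigma_d * sqrt(LT)
sqrt(LT) = sqrt(13) = 3.6056
SS = 1.645 * 11.6 * 3.6056
SS = 68.8 units

68.8 units


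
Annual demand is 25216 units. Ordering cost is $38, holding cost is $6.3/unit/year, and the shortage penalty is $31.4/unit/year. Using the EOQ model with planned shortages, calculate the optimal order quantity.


Formula: EOQ* = sqrt(2DS/H) * sqrt((H+P)/P)
Base EOQ = sqrt(2*25216*38/6.3) = 551.54 units
Correction = sqrt((6.3+31.4)/31.4) = 1.09574
EOQ* = 551.54 * 1.09574 = 604.3 units

604.3 units


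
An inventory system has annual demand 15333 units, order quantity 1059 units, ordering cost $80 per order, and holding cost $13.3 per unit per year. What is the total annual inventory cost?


TC = 15333/1059 * 80 + 1059/2 * 13.3

$8200.65


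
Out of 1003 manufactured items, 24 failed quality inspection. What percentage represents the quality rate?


Formula: Quality Rate = Good Pieces / Total Pieces * 100
Good pieces = 1003 - 24 = 979
QR = 979 / 1003 * 100 = 97.6%

97.6%


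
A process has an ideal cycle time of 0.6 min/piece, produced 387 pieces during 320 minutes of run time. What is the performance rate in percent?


Formula: Performance = (Ideal CT * Total Count) / Run Time * 100
Ideal output time = 0.6 * 387 = 232.2 min
Performance = 232.2 / 320 * 100 = 72.6%

72.6%


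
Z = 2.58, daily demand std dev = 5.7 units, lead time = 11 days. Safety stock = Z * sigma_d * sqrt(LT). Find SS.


Formula: SS = z * sigma_d * sqrt(LT)
sqrt(LT) = sqrt(11) = 3.3166
SS = 2.58 * 5.7 * 3.3166
SS = 48.8 units

48.8 units


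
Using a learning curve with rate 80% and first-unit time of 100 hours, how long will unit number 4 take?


Formula: T_n = T_1 * (learning_rate)^(log2(n)) where learning_rate = rate/100
Doublings = log2(4) = 2
T_n = 100 * 0.8^2
T_n = 100 * 0.64 = 64.0 hours

64.0 hours


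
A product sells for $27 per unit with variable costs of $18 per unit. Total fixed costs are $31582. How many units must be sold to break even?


Formula: BEQ = Fixed Costs / (Price - Variable Cost)
Contribution margin = $27 - $18 = $9/unit
BEQ = ceil($31582 / $9/unit) = ceil(3509.11) = 3510 units

3510 units


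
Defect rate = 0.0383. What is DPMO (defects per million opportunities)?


DPMO = defect_rate * 1000000 = 0.0383 * 1000000

38300


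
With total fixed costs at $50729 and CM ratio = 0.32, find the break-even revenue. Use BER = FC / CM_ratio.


Formula: BER = Fixed Costs / Contribution Margin Ratio
BER = $50729 / 0.32
BER = $158528.13 (to the nearest cent)

$158528.13


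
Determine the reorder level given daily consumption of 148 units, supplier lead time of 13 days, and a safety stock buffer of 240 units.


Formula: ROP = (Daily Demand * Lead Time) + Safety Stock
Demand during lead time = 148 * 13 = 1924 units
ROP = 1924 + 240 = 2164 units

2164 units


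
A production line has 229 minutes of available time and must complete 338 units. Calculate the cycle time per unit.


Formula: CT = Available Time / Number of Units
CT = 229 min / 338 units
CT = 0.68 min/unit

0.68 min/unit


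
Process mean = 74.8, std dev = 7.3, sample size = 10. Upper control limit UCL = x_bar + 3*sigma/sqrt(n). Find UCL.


UCL = 74.8 + 3 * 7.3 / sqrt(10)

81.73


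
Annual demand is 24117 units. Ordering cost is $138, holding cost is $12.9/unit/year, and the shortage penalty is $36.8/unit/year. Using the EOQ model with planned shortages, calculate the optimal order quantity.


Formula: EOQ* = sqrt(2DS/H) * sqrt((H+P)/P)
Base EOQ = sqrt(2*24117*138/12.9) = 718.33 units
Correction = sqrt((12.9+36.8)/36.8) = 1.16213
EOQ* = 718.33 * 1.16213 = 834.8 units

834.8 units


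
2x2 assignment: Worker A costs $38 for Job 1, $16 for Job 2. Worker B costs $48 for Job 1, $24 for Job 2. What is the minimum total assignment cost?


Option 1: A->1 + B->2 = $38 + $24 = $62
Option 2: A->2 + B->1 = $16 + $48 = $64
Min cost = min($62, $64) = $62

$62


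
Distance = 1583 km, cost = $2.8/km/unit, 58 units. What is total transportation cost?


TC = dist * cost * units = 1583 * 2.8 * 58 = $257079.20

$257079.20


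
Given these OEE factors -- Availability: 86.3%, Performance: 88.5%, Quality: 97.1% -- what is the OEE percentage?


Formula: OEE = Availability * Performance * Quality / 10000
A * P = 86.3% * 88.5% / 100 = 76.38%
OEE = 76.38% * 97.1% / 100 = 74.2%

74.2%


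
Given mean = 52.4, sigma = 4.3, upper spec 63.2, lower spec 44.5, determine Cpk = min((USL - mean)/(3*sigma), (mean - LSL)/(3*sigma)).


Cpu = (63.2 - 52.4) / (3 * 4.3) = 0.84
Cpl = (52.4 - 44.5) / (3 * 4.3) = 0.61
Cpk = min(0.84, 0.61) = 0.61

0.61


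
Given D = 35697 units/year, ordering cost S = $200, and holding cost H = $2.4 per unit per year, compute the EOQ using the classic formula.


Formula: EOQ = sqrt(2 * D * S / H)
Numerator: 2 * 35697 * 200 = 14278800
2DS/H = 14278800 / 2.4 = 5949500.0
EOQ = sqrt(5949500.0) = 2439.2 units

2439.2 units


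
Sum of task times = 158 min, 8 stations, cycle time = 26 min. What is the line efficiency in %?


Formula: Efficiency = Sum of Task Times / (N_stations * CT) * 100
Total station capacity = 8 stations * 26 min = 208 min
Efficiency = 158 / 208 * 100 = 76.0%

76.0%


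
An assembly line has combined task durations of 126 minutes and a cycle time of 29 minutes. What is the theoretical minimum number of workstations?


Formula: N_min = ceil(Sum of Task Times / Cycle Time)
N_min = ceil(126 min / 29 min) = ceil(4.3448)
N_min = 5 stations

5


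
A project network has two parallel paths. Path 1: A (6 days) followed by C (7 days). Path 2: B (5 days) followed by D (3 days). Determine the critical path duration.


Path 1 = 6 + 7 = 13 days
Path 2 = 5 + 3 = 8 days
Duration = max(13, 8) = 13 days

13 days


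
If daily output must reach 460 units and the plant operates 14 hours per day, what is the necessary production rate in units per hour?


Formula: Production Rate = Daily Demand / Available Hours
Rate = 460 units/day / 14 hours/day
Rate = 32.9 units/hour

32.9 units/hour


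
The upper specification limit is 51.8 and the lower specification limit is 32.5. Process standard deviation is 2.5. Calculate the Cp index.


Cp = (51.8 - 32.5) / (6 * 2.5)

1.29


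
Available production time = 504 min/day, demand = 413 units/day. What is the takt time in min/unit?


Formula: Takt Time = Available Production Time / Customer Demand
Takt = 504 min/day / 413 units/day
Takt = 1.22 min/unit

1.22 min/unit


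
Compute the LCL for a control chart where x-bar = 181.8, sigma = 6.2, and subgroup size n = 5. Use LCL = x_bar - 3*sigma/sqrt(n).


LCL = 181.8 - 3 * 6.2 / sqrt(5)

173.48


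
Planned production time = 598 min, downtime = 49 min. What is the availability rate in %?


Formula: Availability = (Planned Time - Downtime) / Planned Time * 100
Uptime = 598 - 49 = 549 min
Availability = 549 / 598 * 100 = 91.8%

91.8%


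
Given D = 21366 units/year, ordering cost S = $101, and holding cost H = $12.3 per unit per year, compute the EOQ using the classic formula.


Formula: EOQ = sqrt(2 * D * S / H)
Numerator: 2 * 21366 * 101 = 4315932
2DS/H = 4315932 / 12.3 = 350888.8
EOQ = sqrt(350888.8) = 592.4 units

592.4 units


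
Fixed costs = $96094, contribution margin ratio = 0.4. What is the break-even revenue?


Formula: BER = Fixed Costs / Contribution Margin Ratio
BER = $96094 / 0.4
BER = $240235.00 (to the nearest cent)

$240235.00


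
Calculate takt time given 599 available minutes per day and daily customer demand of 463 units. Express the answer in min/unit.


Formula: Takt Time = Available Production Time / Customer Demand
Takt = 599 min/day / 463 units/day
Takt = 1.29 min/unit

1.29 min/unit


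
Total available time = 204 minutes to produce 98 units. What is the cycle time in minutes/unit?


Formula: CT = Available Time / Number of Units
CT = 204 min / 98 units
CT = 2.08 min/unit

2.08 min/unit


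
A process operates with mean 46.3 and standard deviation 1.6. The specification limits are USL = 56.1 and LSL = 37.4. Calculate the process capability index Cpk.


Cpu = (56.1 - 46.3) / (3 * 1.6) = 2.04
Cpl = (46.3 - 37.4) / (3 * 1.6) = 1.85
Cpk = min(2.04, 1.85) = 1.85

1.85


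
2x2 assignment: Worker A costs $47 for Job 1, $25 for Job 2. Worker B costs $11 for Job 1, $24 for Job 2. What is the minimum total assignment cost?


Option 1: A->1 + B->2 = $47 + $24 = $71
Option 2: A->2 + B->1 = $25 + $11 = $36
Min cost = min($71, $36) = $36

$36


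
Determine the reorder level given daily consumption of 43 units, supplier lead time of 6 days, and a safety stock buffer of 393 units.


Formula: ROP = (Daily Demand * Lead Time) + Safety Stock
Demand during lead time = 43 * 6 = 258 units
ROP = 258 + 393 = 651 units

651 units


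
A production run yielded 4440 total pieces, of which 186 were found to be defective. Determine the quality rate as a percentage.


Formula: Quality Rate = Good Pieces / Total Pieces * 100
Good pieces = 4440 - 186 = 4254
QR = 4254 / 4440 * 100 = 95.8%

95.8%


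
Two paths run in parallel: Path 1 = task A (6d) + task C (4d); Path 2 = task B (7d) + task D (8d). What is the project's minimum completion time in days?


Path 1 = 6 + 4 = 10 days
Path 2 = 7 + 8 = 15 days
Duration = max(10, 15) = 15 days

15 days
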